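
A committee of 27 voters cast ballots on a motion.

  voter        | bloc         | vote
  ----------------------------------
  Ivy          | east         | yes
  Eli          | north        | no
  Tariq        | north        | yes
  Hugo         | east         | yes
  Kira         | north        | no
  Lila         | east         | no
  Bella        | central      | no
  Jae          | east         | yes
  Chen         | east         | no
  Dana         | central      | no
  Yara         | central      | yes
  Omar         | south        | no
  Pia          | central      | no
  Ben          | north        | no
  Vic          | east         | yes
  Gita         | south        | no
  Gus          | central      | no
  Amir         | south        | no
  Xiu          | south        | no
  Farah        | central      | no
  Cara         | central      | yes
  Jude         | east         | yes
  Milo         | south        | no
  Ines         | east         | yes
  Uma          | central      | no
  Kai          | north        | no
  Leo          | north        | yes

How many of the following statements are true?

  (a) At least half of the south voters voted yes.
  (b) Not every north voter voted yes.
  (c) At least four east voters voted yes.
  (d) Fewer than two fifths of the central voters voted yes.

3

(a) south: |A| = 5, |A ∩ B| = 0; needs |A ∩ B| ≥ |A ∖ B| — false.
(b) north: |A| = 6, |A ∩ B| = 2; needs A ⊄ B (|A ∖ B| ≥ 1) — true.
(c) east: |A| = 8, |A ∩ B| = 6; needs |A ∩ B| ≥ 4 — true.
(d) central: |A| = 8, |A ∩ B| = 2; needs |A ∩ B| / |A| < 2/5 — true.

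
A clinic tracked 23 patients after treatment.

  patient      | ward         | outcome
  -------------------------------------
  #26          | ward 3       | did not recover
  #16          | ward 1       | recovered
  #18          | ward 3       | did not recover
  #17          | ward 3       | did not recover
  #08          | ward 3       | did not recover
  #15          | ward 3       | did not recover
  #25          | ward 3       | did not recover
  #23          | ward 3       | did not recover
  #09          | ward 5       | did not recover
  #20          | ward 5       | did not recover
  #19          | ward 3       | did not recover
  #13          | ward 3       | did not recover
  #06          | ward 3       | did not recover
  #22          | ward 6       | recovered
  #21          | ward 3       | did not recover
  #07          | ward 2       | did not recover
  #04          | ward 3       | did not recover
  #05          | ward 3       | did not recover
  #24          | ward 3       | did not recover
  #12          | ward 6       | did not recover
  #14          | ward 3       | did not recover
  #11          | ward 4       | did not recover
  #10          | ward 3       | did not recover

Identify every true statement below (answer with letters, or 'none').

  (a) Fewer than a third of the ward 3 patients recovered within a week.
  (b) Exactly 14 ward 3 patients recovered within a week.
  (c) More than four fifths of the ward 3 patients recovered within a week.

|A| = 16, |A ∩ B| = 0, |A ∖ B| = 16.
(a) |A ∩ B| / |A| < 1/3: holds.
(b) |A ∩ B| = 14: fails.
(c) |A ∩ B| / |A| > 4/5: fails.

(a)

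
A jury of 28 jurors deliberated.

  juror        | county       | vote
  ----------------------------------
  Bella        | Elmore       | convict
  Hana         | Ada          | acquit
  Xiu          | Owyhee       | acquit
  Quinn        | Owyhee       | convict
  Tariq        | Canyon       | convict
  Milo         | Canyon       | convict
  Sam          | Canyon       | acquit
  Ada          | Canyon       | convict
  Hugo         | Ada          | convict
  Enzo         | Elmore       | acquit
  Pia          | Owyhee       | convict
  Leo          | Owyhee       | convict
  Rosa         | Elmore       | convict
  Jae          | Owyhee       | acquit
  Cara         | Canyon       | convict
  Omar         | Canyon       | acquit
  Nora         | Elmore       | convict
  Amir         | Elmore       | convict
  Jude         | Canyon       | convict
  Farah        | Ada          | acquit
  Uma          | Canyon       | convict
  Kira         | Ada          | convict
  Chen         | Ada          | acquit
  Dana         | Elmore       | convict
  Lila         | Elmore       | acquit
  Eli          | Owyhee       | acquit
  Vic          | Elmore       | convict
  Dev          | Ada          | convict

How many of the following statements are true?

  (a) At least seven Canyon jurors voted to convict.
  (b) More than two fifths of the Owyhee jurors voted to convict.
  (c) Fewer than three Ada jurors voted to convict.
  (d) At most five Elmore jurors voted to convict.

(a) Canyon: |A| = 8, |A ∩ B| = 6; needs |A ∩ B| ≥ 7 — false.
(b) Owyhee: |A| = 6, |A ∩ B| = 3; needs |A ∩ B| / |A| > 2/5 — true.
(c) Ada: |A| = 6, |A ∩ B| = 3; needs |A ∩ B| < 3 — false.
(d) Elmore: |A| = 8, |A ∩ B| = 6; needs |A ∩ B| ≤ 5 — false.

1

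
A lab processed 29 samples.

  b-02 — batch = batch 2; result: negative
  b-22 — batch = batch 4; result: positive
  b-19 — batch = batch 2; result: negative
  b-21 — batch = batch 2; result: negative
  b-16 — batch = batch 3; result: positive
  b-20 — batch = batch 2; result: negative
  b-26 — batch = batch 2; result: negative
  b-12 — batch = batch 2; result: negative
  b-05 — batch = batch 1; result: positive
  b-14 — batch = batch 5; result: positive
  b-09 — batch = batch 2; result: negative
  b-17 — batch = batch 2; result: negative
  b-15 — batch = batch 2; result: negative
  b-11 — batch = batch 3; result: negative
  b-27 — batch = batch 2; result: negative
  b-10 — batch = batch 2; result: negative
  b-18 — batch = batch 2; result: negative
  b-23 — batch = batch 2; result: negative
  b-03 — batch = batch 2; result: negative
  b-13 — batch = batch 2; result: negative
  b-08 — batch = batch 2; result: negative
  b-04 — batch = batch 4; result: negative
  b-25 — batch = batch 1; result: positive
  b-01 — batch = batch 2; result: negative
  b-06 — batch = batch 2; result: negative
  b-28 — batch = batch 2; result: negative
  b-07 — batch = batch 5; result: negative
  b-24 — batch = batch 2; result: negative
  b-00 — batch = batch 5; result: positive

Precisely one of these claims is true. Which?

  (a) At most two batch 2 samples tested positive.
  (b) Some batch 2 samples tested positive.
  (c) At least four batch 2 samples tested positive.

|A| = 20, |A ∩ B| = 0, |A ∖ B| = 20.
(a) requires |A ∩ B| ≤ 2: true.
(b) requires A ∩ B ≠ ∅ (|A ∩ B| ≥ 1): false.
(c) requires |A ∩ B| ≥ 4: false.

(a)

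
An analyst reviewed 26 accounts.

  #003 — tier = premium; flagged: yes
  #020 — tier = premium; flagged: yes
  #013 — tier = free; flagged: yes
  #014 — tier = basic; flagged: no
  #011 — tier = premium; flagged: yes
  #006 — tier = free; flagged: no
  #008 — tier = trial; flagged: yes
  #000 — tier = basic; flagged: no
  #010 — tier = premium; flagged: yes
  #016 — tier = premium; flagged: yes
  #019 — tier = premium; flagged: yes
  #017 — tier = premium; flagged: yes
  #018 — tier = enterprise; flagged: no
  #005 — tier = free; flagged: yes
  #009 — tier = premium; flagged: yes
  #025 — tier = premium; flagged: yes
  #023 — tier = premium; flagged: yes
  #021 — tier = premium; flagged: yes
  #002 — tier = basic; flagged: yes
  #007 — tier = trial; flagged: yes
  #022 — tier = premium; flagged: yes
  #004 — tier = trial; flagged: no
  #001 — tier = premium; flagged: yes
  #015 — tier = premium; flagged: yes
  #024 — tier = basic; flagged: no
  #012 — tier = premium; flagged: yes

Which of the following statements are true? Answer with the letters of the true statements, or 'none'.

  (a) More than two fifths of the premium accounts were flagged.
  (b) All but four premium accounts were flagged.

|A| = 15, |A ∩ B| = 15, |A ∖ B| = 0.
(a) |A ∩ B| / |A| > 2/5: holds.
(b) |A ∖ B| = 4: fails.

(a)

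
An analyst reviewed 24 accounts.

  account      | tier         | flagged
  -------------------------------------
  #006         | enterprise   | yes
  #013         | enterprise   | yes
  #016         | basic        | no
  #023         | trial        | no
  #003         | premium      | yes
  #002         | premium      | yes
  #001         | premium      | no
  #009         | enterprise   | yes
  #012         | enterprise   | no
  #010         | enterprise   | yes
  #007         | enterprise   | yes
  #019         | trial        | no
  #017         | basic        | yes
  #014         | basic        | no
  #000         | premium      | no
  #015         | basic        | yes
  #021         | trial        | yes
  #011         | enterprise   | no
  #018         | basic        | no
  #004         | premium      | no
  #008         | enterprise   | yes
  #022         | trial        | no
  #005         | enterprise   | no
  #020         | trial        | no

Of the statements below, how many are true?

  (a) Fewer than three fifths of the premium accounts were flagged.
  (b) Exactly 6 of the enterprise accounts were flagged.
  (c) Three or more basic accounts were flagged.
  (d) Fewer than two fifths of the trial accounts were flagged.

3

(a) premium: |A| = 5, |A ∩ B| = 2; needs |A ∩ B| / |A| < 3/5 — true.
(b) enterprise: |A| = 9, |A ∩ B| = 6; needs |A ∩ B| = 6 — true.
(c) basic: |A| = 5, |A ∩ B| = 2; needs |A ∩ B| ≥ 3 — false.
(d) trial: |A| = 5, |A ∩ B| = 1; needs |A ∩ B| / |A| < 2/5 — true.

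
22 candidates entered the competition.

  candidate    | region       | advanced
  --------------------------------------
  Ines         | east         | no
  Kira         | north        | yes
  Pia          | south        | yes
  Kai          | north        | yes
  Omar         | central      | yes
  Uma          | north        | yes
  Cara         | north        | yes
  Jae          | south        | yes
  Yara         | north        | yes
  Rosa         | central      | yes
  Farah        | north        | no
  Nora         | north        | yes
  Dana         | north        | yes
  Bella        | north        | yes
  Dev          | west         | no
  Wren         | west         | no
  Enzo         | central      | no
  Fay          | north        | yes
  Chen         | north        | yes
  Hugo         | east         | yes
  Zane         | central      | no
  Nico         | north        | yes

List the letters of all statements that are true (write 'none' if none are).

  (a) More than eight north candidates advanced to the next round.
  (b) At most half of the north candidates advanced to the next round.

|A| = 12, |A ∩ B| = 11, |A ∖ B| = 1.
(a) |A ∩ B| > 8: holds.
(b) |A ∩ B| ≤ |A ∖ B|: fails.

(a)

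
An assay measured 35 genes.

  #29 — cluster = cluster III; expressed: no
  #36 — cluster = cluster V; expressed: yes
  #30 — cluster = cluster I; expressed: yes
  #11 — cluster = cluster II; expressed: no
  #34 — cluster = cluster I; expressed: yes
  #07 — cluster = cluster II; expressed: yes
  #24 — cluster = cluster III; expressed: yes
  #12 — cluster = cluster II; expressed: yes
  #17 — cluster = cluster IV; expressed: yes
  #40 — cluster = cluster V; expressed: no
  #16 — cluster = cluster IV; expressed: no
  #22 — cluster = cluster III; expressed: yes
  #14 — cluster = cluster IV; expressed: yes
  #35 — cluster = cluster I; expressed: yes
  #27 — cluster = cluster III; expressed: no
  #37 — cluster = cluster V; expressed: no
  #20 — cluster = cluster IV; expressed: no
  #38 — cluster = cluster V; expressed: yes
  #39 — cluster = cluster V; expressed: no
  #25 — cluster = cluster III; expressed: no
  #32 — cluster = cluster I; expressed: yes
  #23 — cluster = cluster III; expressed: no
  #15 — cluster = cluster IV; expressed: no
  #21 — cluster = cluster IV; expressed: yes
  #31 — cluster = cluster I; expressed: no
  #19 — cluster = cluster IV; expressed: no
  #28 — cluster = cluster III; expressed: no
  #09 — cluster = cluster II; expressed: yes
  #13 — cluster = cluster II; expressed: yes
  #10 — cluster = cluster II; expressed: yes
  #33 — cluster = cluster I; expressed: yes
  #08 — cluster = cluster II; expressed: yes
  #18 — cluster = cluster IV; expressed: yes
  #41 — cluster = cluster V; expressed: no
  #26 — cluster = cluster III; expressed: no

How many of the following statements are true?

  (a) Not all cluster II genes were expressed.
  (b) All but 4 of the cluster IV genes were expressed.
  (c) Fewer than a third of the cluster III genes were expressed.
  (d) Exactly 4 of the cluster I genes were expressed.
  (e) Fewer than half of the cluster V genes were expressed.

4

(a) cluster II: |A| = 7, |A ∩ B| = 6; needs A ⊄ B (|A ∖ B| ≥ 1) — true.
(b) cluster IV: |A| = 8, |A ∩ B| = 4; needs |A ∖ B| = 4 — true.
(c) cluster III: |A| = 8, |A ∩ B| = 2; needs |A ∩ B| / |A| < 1/3 — true.
(d) cluster I: |A| = 6, |A ∩ B| = 5; needs |A ∩ B| = 4 — false.
(e) cluster V: |A| = 6, |A ∩ B| = 2; needs |A ∩ B| < |A ∖ B| — true.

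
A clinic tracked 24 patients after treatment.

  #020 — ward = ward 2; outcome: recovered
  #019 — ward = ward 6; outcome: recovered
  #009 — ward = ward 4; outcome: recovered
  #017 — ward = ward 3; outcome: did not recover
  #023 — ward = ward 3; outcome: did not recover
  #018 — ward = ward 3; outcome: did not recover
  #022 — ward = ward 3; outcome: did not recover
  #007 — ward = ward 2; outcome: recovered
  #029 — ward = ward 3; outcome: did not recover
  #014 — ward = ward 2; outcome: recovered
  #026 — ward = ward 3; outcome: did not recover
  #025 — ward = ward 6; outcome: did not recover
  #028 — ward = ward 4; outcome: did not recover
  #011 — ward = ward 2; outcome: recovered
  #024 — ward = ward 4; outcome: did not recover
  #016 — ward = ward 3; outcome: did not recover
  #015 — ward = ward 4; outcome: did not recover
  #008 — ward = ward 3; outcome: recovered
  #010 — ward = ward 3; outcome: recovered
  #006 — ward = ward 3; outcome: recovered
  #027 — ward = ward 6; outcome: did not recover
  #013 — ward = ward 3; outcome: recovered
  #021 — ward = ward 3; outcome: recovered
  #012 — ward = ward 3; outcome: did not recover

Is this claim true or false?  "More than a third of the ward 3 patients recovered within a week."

True

The determiner here denotes the relation: |A ∩ B| / |A| > 1/3.
A (the restrictor) = {#017, #023, #018, #022, #029, #026, #016, #008, #010, #006, #013, #021, #012}, |A| = 13.
A ∩ B = {#008, #010, #006, #013, #021}, so |A ∩ B| = 5.
A ∖ B = {#017, #023, #018, #022, #029, #026, #016, #012}, so |A ∖ B| = 8.
|A ∩ B|/|A| = 5/13, so the statement is true.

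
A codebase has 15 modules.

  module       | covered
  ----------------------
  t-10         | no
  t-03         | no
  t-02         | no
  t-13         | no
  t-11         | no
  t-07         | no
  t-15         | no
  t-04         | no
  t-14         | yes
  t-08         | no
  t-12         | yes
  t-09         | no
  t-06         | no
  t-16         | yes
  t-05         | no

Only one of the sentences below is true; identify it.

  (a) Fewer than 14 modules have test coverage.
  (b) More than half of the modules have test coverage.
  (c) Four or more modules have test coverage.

(a)

|A| = 15, |A ∩ B| = 3, |A ∖ B| = 12.
(a) requires |A ∩ B| < 14: true.
(b) requires |A ∩ B| > |A ∖ B|: false.
(c) requires |A ∩ B| ≥ 4: false.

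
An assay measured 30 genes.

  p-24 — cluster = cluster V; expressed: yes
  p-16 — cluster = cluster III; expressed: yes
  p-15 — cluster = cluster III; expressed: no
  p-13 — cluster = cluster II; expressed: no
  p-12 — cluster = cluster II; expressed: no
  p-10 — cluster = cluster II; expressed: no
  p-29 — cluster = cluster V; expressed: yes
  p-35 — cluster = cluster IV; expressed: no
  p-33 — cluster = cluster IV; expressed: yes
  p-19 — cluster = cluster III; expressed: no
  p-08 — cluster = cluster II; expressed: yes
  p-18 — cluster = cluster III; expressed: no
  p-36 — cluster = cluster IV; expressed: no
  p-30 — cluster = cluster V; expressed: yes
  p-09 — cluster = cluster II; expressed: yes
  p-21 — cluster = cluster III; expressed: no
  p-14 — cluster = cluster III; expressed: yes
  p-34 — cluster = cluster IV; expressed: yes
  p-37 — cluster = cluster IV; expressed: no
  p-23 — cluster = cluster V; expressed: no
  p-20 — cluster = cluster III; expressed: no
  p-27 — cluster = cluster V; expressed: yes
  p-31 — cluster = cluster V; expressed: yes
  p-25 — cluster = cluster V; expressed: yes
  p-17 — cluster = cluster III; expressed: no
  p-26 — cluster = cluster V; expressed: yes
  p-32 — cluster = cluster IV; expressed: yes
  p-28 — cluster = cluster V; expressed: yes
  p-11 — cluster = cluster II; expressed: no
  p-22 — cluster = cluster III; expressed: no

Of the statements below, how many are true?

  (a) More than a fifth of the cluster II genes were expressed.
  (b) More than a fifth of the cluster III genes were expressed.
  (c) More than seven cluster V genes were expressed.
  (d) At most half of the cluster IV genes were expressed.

(a) cluster II: |A| = 6, |A ∩ B| = 2; needs |A ∩ B| / |A| > 1/5 — true.
(b) cluster III: |A| = 9, |A ∩ B| = 2; needs |A ∩ B| / |A| > 1/5 — true.
(c) cluster V: |A| = 9, |A ∩ B| = 8; needs |A ∩ B| > 7 — true.
(d) cluster IV: |A| = 6, |A ∩ B| = 3; needs |A ∩ B| ≤ |A ∖ B| — true.

4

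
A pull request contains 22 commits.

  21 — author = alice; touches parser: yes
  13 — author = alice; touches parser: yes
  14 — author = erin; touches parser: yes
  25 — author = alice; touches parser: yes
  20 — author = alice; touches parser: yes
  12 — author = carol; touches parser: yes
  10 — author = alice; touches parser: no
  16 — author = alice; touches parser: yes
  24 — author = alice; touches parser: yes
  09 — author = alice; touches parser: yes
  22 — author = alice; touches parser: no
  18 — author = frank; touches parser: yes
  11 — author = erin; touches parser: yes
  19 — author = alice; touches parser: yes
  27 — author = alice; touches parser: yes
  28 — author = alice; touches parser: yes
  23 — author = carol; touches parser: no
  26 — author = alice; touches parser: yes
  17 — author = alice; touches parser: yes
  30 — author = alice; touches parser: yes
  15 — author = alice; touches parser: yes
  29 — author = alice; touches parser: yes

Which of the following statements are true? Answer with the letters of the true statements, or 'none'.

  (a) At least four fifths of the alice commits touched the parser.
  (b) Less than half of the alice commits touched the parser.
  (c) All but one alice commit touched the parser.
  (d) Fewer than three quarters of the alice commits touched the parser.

(a)

|A| = 17, |A ∩ B| = 15, |A ∖ B| = 2.
(a) |A ∩ B| / |A| ≥ 4/5: holds.
(b) |A ∩ B| < |A ∖ B|: fails.
(c) |A ∖ B| = 1: fails.
(d) |A ∩ B| / |A| < 3/4: fails.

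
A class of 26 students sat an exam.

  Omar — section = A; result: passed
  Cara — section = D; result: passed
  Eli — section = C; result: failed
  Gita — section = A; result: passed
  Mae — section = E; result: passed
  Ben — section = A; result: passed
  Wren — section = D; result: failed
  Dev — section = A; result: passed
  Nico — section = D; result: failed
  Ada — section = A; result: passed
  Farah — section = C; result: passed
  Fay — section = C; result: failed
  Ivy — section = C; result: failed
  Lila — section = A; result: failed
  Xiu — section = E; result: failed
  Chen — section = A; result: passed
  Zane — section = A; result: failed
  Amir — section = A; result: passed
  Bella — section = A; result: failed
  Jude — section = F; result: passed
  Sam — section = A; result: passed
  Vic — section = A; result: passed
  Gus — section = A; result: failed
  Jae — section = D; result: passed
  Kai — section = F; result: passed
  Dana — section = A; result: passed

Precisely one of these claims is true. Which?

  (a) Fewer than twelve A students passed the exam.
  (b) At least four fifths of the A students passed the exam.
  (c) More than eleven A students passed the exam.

(a)

|A| = 14, |A ∩ B| = 10, |A ∖ B| = 4.
(a) requires |A ∩ B| < 12: true.
(b) requires |A ∩ B| / |A| ≥ 4/5: false.
(c) requires |A ∩ B| > 11: false.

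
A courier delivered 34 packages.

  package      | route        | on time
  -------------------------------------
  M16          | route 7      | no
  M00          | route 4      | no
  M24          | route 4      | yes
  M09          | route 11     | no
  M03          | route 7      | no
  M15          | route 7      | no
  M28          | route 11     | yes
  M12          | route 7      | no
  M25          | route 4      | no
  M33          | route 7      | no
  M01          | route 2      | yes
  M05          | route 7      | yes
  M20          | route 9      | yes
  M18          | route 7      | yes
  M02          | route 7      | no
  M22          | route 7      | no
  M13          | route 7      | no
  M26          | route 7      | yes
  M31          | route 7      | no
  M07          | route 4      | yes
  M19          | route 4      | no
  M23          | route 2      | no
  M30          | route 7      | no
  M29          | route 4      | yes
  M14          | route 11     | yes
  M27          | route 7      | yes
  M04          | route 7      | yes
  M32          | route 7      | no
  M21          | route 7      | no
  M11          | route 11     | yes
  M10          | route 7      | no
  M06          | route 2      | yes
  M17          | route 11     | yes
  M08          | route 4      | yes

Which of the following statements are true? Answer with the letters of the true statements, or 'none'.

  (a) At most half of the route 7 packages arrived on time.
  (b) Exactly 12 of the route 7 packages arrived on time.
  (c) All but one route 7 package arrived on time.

|A| = 18, |A ∩ B| = 5, |A ∖ B| = 13.
(a) |A ∩ B| ≤ |A ∖ B|: holds.
(b) |A ∩ B| = 12: fails.
(c) |A ∖ B| = 1: fails.

(a)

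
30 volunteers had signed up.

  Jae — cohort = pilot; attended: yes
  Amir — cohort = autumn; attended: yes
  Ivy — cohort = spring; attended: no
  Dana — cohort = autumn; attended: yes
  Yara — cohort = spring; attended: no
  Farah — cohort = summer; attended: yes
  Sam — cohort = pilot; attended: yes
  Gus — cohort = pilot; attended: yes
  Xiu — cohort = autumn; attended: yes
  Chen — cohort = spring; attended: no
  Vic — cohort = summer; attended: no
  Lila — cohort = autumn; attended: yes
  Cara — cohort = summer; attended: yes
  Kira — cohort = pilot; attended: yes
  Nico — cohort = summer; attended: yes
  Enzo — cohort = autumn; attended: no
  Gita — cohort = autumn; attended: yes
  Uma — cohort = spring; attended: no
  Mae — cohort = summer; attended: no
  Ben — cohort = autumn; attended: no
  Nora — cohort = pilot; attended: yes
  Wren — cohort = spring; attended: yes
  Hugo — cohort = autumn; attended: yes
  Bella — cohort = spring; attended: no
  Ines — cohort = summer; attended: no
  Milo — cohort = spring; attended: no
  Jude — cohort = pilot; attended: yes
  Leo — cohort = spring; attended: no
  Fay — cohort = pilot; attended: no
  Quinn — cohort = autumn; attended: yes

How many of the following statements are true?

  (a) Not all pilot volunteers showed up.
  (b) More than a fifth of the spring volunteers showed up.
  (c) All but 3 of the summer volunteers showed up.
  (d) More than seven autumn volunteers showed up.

2

(a) pilot: |A| = 7, |A ∩ B| = 6; needs A ⊄ B (|A ∖ B| ≥ 1) — true.
(b) spring: |A| = 8, |A ∩ B| = 1; needs |A ∩ B| / |A| > 1/5 — false.
(c) summer: |A| = 6, |A ∩ B| = 3; needs |A ∖ B| = 3 — true.
(d) autumn: |A| = 9, |A ∩ B| = 7; needs |A ∩ B| > 7 — false.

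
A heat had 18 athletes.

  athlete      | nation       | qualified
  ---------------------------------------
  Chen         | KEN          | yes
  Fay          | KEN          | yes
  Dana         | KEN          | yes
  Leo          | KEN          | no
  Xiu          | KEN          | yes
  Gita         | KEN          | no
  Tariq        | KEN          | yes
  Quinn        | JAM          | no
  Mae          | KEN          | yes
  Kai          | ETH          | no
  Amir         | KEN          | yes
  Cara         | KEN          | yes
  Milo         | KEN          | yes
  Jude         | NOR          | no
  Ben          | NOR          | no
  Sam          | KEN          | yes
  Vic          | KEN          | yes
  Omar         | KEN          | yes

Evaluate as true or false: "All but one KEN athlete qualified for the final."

The determiner here denotes the relation: |A ∖ B| = 1.
A (the restrictor) = {Chen, Fay, Dana, Leo, Xiu, Gita, Tariq, Mae, Amir, Cara, Milo, Sam, Vic, Omar}, |A| = 14.
A ∖ B = {Leo, Gita}, so |A ∖ B| = 2.
|A ∖ B| = 2, so the statement is false.

False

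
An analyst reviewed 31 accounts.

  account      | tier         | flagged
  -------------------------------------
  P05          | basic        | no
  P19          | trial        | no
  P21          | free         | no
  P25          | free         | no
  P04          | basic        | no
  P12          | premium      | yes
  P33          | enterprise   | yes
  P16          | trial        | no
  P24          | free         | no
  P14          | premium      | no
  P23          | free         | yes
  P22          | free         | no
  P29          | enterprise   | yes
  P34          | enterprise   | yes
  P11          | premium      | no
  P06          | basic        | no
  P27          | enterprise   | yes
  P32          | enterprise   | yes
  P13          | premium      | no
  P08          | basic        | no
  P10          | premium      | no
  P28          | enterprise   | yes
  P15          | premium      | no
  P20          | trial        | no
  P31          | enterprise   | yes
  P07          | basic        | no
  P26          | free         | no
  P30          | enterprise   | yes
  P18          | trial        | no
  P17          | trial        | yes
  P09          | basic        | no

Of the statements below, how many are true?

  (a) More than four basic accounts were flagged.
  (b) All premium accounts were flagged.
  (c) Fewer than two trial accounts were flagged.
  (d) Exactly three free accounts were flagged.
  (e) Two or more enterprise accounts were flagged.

2

(a) basic: |A| = 6, |A ∩ B| = 0; needs |A ∩ B| > 4 — false.
(b) premium: |A| = 6, |A ∩ B| = 1; needs A ⊆ B, i.e. every element of A is in B (|A ∖ B| = 0) — false.
(c) trial: |A| = 5, |A ∩ B| = 1; needs |A ∩ B| < 2 — true.
(d) free: |A| = 6, |A ∩ B| = 1; needs |A ∩ B| = 3 — false.
(e) enterprise: |A| = 8, |A ∩ B| = 8; needs |A ∩ B| ≥ 2 — true.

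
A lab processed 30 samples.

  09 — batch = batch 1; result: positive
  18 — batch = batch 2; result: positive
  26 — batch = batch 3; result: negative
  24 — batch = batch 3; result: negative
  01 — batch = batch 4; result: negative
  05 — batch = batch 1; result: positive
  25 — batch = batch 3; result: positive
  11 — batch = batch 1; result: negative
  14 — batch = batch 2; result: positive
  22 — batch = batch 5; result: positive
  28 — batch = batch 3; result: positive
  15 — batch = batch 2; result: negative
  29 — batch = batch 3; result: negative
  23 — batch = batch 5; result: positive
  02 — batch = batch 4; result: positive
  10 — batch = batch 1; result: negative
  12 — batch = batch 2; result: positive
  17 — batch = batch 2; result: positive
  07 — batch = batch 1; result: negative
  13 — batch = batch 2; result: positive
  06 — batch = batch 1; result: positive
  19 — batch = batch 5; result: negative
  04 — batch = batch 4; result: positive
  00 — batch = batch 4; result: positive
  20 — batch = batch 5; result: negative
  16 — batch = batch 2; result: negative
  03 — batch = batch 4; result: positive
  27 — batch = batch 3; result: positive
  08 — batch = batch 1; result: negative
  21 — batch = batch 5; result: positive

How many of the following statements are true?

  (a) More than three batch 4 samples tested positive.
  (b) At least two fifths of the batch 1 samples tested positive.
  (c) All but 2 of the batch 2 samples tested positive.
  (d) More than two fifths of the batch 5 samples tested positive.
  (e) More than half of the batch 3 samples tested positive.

4

(a) batch 4: |A| = 5, |A ∩ B| = 4; needs |A ∩ B| > 3 — true.
(b) batch 1: |A| = 7, |A ∩ B| = 3; needs |A ∩ B| / |A| ≥ 2/5 — true.
(c) batch 2: |A| = 7, |A ∩ B| = 5; needs |A ∖ B| = 2 — true.
(d) batch 5: |A| = 5, |A ∩ B| = 3; needs |A ∩ B| / |A| > 2/5 — true.
(e) batch 3: |A| = 6, |A ∩ B| = 3; needs |A ∩ B| > |A ∖ B| — false.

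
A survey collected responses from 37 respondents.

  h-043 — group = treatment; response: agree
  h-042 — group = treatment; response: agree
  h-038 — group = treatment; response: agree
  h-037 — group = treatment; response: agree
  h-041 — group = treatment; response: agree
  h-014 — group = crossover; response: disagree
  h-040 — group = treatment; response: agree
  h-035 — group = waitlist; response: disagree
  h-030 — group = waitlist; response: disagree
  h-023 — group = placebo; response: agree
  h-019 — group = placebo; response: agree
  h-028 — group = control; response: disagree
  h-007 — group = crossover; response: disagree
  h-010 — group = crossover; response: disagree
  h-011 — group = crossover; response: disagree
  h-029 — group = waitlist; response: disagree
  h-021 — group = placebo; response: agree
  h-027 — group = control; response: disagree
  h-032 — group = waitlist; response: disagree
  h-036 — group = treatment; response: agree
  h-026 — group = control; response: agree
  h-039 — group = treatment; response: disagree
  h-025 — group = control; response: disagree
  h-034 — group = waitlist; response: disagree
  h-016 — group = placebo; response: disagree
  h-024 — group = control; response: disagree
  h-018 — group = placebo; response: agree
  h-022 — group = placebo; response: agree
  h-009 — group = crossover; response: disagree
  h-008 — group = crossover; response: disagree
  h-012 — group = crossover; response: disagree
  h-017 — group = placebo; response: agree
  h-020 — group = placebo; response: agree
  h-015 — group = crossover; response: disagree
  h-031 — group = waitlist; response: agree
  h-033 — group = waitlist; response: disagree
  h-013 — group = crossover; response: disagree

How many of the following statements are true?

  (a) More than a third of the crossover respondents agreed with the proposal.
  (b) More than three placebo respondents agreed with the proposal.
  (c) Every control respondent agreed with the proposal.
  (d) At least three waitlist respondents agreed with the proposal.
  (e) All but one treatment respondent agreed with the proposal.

2

(a) crossover: |A| = 9, |A ∩ B| = 0; needs |A ∩ B| / |A| > 1/3 — false.
(b) placebo: |A| = 8, |A ∩ B| = 7; needs |A ∩ B| > 3 — true.
(c) control: |A| = 5, |A ∩ B| = 1; needs A ⊆ B, i.e. every element of A is in B (|A ∖ B| = 0) — false.
(d) waitlist: |A| = 7, |A ∩ B| = 1; needs |A ∩ B| ≥ 3 — false.
(e) treatment: |A| = 8, |A ∩ B| = 7; needs |A ∖ B| = 1 — true.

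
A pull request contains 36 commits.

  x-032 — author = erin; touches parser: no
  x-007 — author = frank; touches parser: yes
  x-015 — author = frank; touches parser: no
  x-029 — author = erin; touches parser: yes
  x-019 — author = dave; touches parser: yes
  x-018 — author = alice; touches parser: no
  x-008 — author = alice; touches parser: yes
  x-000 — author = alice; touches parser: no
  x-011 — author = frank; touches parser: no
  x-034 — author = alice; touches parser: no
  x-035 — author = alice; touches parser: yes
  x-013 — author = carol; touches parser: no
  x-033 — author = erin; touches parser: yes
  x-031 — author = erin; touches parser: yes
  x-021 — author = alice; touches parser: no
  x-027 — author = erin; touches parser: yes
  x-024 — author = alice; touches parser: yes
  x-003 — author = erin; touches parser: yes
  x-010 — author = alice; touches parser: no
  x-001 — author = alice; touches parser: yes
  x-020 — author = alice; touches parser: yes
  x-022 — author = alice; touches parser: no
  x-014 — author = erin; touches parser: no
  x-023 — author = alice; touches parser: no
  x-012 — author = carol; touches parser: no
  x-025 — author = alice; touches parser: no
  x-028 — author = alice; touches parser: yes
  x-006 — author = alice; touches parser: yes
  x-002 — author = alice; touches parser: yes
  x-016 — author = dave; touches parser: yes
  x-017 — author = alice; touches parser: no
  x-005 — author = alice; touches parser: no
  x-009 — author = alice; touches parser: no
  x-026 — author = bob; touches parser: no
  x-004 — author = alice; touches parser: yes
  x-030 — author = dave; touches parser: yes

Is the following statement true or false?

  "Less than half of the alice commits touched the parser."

True

'Less than half of the alice commits touched the parser' holds iff |A ∩ B| < |A ∖ B|.
|A| = 20, |A ∩ B| = 9, |A ∖ B| = 11.
9 < 11, so the statement is true.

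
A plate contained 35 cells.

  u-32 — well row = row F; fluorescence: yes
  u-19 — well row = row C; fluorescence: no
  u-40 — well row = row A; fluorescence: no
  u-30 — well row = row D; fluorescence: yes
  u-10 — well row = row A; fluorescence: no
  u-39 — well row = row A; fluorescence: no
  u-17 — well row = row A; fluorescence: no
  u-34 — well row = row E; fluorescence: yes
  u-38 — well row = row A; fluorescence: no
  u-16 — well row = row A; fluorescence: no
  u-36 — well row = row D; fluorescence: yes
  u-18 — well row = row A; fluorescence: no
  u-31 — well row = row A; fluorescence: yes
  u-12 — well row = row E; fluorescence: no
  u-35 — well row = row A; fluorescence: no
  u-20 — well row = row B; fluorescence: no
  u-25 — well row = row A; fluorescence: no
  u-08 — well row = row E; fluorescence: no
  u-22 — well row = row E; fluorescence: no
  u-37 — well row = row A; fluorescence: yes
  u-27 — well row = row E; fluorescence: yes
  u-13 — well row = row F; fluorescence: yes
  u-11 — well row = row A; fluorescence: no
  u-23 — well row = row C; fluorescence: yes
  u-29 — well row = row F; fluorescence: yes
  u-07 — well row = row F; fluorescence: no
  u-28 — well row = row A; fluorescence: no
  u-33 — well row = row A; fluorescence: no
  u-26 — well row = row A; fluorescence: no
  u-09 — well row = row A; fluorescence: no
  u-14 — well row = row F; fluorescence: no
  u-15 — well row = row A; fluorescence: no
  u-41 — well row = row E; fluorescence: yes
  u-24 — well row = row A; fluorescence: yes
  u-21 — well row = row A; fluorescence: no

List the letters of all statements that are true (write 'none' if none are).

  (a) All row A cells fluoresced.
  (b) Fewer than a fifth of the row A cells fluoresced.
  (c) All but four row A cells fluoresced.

(b)

|A| = 19, |A ∩ B| = 3, |A ∖ B| = 16.
(a) A ⊆ B, i.e. every element of A is in B (|A ∖ B| = 0): fails.
(b) |A ∩ B| / |A| < 1/5: holds.
(c) |A ∖ B| = 4: fails.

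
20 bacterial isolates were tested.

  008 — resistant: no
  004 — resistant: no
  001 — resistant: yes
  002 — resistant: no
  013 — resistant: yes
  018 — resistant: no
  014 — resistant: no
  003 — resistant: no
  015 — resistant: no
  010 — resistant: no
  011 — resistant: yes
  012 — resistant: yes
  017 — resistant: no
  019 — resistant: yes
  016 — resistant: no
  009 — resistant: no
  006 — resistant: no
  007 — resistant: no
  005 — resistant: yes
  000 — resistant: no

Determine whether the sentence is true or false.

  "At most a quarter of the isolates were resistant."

The determiner here denotes the relation: |A ∩ B| / |A| ≤ 1/4.
|A| = 20, |A ∩ B| = 6, |A ∖ B| = 14.
|A ∩ B|/|A| = 6/20, so the statement is false.

False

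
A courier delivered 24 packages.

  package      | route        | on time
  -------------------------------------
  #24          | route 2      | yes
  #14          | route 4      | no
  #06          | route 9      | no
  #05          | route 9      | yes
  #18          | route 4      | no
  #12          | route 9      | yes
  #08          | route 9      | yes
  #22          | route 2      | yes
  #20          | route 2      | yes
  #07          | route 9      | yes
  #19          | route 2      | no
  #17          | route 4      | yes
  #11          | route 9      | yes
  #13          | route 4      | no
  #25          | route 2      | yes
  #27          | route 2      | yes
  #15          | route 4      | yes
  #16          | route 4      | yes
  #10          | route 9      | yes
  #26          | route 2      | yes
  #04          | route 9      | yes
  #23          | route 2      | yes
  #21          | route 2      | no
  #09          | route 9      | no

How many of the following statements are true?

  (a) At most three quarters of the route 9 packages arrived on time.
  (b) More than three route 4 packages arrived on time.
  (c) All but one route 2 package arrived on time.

0

(a) route 9: |A| = 9, |A ∩ B| = 7; needs |A ∩ B| / |A| ≤ 3/4 — false.
(b) route 4: |A| = 6, |A ∩ B| = 3; needs |A ∩ B| > 3 — false.
(c) route 2: |A| = 9, |A ∩ B| = 7; needs |A ∖ B| = 1 — false.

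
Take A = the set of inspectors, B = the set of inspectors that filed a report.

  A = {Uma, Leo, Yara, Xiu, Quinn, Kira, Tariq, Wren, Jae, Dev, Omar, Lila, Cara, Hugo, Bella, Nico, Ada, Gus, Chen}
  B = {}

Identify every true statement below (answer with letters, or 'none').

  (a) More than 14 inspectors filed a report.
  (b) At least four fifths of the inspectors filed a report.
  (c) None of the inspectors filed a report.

(c)

|A| = 19, |A ∩ B| = 0, |A ∖ B| = 19.
(a) |A ∩ B| > 14: fails.
(b) |A ∩ B| / |A| ≥ 4/5: fails.
(c) A ∩ B = ∅ (|A ∩ B| = 0): holds.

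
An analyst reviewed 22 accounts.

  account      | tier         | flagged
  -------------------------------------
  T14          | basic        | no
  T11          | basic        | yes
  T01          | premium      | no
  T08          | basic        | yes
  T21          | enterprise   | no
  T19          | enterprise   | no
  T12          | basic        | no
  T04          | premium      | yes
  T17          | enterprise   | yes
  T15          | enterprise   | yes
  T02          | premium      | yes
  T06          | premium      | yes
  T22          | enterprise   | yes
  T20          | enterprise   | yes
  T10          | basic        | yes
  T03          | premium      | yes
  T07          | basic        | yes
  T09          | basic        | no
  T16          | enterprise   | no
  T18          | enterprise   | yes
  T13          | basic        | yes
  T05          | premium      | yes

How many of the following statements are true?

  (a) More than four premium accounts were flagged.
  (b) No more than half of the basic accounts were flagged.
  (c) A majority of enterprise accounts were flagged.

(a) premium: |A| = 6, |A ∩ B| = 5; needs |A ∩ B| > 4 — true.
(b) basic: |A| = 8, |A ∩ B| = 5; needs |A ∩ B| ≤ |A ∖ B| — false.
(c) enterprise: |A| = 8, |A ∩ B| = 5; needs |A ∩ B| > |A ∖ B| — true.

2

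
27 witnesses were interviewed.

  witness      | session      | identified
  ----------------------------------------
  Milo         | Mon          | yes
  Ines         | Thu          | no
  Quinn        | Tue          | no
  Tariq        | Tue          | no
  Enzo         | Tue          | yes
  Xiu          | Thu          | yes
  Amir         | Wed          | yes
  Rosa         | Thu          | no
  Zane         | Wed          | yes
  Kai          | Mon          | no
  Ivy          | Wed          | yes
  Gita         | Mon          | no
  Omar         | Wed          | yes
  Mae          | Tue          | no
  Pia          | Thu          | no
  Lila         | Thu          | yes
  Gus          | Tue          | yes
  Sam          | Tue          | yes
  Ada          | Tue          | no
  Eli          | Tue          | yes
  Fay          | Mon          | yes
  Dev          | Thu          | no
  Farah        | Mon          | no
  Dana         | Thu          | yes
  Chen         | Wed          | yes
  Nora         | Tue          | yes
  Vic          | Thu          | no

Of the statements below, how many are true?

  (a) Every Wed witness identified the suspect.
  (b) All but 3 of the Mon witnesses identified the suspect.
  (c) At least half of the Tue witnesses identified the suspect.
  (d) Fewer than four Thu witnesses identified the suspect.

4

(a) Wed: |A| = 5, |A ∩ B| = 5; needs A ⊆ B, i.e. every element of A is in B (|A ∖ B| = 0) — true.
(b) Mon: |A| = 5, |A ∩ B| = 2; needs |A ∖ B| = 3 — true.
(c) Tue: |A| = 9, |A ∩ B| = 5; needs |A ∩ B| ≥ |A ∖ B| — true.
(d) Thu: |A| = 8, |A ∩ B| = 3; needs |A ∩ B| < 4 — true.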